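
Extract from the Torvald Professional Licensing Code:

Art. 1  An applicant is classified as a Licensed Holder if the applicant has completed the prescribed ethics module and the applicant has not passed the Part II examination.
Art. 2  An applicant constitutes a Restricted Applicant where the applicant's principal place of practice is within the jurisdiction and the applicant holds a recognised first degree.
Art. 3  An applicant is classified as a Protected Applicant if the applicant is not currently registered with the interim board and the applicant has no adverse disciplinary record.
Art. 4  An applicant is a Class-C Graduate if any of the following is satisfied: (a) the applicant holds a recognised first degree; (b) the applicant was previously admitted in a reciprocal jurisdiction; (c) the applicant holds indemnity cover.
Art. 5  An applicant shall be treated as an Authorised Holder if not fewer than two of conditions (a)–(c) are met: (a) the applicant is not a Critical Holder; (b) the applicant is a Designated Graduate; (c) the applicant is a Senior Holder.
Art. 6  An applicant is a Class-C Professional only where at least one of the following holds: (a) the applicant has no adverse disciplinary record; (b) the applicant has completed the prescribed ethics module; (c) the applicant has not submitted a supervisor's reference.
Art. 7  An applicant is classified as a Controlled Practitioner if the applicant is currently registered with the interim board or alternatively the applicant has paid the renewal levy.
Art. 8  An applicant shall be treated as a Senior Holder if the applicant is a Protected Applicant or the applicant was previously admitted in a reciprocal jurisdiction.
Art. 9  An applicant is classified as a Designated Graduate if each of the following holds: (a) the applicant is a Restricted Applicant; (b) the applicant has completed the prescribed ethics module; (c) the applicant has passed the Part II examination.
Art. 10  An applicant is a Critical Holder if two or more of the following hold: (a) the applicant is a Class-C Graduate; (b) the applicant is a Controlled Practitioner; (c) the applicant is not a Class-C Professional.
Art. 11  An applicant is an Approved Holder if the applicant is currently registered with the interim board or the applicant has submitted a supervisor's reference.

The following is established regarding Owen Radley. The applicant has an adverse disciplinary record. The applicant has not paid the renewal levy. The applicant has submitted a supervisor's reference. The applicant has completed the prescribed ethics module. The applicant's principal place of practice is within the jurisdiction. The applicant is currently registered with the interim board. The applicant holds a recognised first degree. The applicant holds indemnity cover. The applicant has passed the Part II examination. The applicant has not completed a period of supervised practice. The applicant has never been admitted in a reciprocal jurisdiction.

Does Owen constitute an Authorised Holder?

article 4 — Class-C Graduate: [the applicant holds a recognised first degree? yes] OR [the applicant was previously admitted in a reciprocal jurisdiction? no] OR [the applicant holds indemnity cover? yes] → satisfied.
article 7 — Controlled Practitioner: [the applicant is currently registered with the interim board? yes] OR [the applicant has paid the renewal levy? no] → satisfied.
article 6 — Class-C Professional: [the applicant has no adverse disciplinary record? no] OR [the applicant has completed the prescribed ethics module? yes] OR [the applicant has not submitted a supervisor's reference? no] → satisfied.
article 10 — Critical Holder: Class-C Graduate (article 4)? yes; Controlled Practitioner (article 7)? yes; not a Class-C Professional (article 6)? no — 2 of 3 hold (need ≥2) → satisfied.
article 2 — Restricted Applicant: [the applicant's principal place of practice is within the jurisdiction? yes] AND [the applicant holds a recognised first degree? yes] → satisfied.
article 9 — Designated Graduate: [Restricted Applicant (article 2)? yes] AND [the applicant has completed the prescribed ethics module? yes] AND [the applicant has passed the Part II examination? yes] → satisfied.
article 3 — Protected Applicant: [the applicant is not currently registered with the interim board? no] AND [the applicant has no adverse disciplinary record? no] → not satisfied.
article 8 — Senior Holder: [Protected Applicant (article 3)? no] OR [the applicant was previously admitted in a reciprocal jurisdiction? no] → not satisfied.
article 5 — Authorised Holder: not a Critical Holder (article 10)? no; Designated Graduate (article 9)? yes; Senior Holder (article 8)? no — 1 of 3 hold (need ≥2) → not satisfied.

No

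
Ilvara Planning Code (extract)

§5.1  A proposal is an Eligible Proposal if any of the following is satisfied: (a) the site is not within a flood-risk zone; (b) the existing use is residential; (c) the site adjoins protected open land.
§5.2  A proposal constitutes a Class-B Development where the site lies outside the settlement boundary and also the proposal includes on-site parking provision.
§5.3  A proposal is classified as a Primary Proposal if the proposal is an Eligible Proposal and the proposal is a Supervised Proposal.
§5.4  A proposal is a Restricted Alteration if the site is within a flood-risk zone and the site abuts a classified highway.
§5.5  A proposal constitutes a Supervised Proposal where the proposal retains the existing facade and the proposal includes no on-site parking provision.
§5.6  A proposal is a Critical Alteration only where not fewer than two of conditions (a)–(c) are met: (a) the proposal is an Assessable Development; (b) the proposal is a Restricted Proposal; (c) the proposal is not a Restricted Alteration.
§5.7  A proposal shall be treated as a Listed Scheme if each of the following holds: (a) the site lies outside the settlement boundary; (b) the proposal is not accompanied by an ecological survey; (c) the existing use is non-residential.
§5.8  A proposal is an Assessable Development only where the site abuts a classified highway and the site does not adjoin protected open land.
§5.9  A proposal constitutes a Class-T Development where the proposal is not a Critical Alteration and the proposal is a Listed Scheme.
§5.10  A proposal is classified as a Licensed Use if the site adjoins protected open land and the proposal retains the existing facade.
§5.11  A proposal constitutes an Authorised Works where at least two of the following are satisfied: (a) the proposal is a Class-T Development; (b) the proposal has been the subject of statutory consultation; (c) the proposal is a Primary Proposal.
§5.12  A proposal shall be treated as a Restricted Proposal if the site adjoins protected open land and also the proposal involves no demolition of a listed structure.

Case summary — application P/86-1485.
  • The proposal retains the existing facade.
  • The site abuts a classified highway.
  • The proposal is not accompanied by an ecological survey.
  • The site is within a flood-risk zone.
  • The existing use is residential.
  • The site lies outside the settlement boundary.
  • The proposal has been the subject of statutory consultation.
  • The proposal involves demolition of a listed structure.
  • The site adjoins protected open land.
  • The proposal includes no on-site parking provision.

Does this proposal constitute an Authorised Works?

Under §5.8: the site abuts a classified highway? yes; and the site does not adjoin protected open land? no. So the proposal is not an Assessable Development.
Under §5.12: the site adjoins protected open land? yes; and the proposal involves no demolition of a listed structure? no. So the proposal is not a Restricted Proposal.
Under §5.4: the site is within a flood-risk zone? yes; and the site abuts a classified highway? yes. So the proposal is a Restricted Alteration.
Under §5.6: Assessable Development (§5.8)? no; Restricted Proposal (§5.12)? no; not a Restricted Alteration (§5.4)? no — 0 of 3 hold (need ≥2) → not satisfied.
Under §5.7: the site lies outside the settlement boundary? yes; and the proposal is not accompanied by an ecological survey? yes; and the existing use is non-residential? no. So the proposal is not a Listed Scheme.
Under §5.9: not a Critical Alteration (§5.6)? yes; and Listed Scheme (§5.7)? no. So the proposal is not a Class-T Development.
Under §5.1: the site is not within a flood-risk zone? no; or the existing use is residential? yes; or the site adjoins protected open land? yes. So the proposal is an Eligible Proposal.
Under §5.5: the proposal retains the existing facade? yes; and the proposal includes no on-site parking provision? yes. So the proposal is a Supervised Proposal.
Under §5.3: Eligible Proposal (§5.1)? yes; and Supervised Proposal (§5.5)? yes. So the proposal is a Primary Proposal.
Under §5.11: Class-T Development (§5.9)? no; the proposal has been the subject of statutory consultation? yes; Primary Proposal (§5.3)? yes — 2 of 3 hold (need ≥2) → satisfied.

Yes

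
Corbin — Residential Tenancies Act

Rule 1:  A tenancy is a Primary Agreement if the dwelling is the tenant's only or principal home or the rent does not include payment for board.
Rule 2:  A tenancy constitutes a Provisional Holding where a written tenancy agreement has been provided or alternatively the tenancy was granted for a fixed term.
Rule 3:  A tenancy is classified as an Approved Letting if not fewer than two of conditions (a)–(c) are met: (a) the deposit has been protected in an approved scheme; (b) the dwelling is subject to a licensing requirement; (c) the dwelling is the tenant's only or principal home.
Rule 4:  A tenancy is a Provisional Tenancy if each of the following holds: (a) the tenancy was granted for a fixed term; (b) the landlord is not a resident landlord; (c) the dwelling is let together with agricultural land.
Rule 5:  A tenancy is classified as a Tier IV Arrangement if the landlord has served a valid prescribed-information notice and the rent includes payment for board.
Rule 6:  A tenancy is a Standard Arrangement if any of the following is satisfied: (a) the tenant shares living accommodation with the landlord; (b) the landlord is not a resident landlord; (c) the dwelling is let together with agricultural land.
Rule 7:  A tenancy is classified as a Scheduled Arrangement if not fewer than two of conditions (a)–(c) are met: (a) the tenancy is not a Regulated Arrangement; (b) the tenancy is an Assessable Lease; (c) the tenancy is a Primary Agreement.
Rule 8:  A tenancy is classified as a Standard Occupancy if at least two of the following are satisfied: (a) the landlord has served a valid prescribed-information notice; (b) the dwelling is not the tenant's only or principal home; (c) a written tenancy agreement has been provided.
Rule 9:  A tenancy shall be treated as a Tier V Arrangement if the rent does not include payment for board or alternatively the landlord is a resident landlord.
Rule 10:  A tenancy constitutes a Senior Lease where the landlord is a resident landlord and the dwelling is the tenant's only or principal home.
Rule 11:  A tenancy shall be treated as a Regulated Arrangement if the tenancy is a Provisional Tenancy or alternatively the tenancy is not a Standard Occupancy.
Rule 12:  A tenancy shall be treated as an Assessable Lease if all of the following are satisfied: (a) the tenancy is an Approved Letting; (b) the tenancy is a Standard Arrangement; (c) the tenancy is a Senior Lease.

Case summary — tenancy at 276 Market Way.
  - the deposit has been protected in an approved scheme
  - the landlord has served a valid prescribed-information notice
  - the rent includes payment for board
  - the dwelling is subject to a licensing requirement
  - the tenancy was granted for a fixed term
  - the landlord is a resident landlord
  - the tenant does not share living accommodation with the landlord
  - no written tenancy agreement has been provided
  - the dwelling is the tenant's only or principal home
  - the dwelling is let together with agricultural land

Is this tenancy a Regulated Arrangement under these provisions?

Under rule 4: the tenancy was granted for a fixed term? yes; and the landlord is not a resident landlord? no; and the dwelling is let together with agricultural land? yes. So the tenancy is not a Provisional Tenancy.
Under rule 8: the landlord has served a valid prescribed-information notice? yes; the dwelling is not the tenant's only or principal home? no; a written tenancy agreement has been provided? no — 1 of 3 hold (need ≥2) → not satisfied.
Under rule 11: Provisional Tenancy (rule 4)? no; or not a Standard Occupancy (rule 8)? yes. So the tenancy is a Regulated Arrangement.

Yes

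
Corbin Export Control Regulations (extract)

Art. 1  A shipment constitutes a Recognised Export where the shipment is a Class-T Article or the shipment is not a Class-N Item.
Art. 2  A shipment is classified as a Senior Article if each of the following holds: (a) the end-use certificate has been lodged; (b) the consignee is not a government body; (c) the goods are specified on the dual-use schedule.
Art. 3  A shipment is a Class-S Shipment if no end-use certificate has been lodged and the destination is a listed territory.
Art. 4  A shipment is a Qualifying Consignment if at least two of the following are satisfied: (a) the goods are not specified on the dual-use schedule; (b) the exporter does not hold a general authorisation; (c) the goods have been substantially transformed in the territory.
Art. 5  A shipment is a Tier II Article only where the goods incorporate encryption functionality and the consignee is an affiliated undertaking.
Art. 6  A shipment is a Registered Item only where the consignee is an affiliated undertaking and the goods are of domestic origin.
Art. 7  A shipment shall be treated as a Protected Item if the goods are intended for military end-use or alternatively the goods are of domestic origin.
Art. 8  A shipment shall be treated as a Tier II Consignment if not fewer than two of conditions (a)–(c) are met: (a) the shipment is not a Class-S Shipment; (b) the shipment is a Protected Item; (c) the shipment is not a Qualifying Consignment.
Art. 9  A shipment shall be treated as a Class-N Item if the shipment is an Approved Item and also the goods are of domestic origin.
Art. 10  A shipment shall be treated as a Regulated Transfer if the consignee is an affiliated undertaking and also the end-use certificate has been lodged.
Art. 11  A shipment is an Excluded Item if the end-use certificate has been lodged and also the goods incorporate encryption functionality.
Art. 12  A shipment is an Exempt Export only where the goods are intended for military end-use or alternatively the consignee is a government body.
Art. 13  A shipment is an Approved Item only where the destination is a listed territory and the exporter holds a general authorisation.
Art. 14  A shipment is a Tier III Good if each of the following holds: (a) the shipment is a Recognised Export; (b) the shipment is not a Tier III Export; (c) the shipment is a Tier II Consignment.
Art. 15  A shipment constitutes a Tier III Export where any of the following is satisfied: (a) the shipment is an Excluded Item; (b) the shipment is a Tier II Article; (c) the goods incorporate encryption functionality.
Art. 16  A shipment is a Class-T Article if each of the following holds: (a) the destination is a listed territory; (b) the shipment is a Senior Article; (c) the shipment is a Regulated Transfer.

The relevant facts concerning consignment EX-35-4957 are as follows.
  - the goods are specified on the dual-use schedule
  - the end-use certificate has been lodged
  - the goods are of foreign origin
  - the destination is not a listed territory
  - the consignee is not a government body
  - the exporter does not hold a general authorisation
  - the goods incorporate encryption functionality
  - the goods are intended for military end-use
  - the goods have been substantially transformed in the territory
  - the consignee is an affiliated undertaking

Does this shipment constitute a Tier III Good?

No

Under article 2: the end-use certificate has been lodged? yes; and the consignee is not a government body? yes; and the goods are specified on the dual-use schedule? yes. So the shipment is a Senior Article.
Under article 10: the consignee is an affiliated undertaking? yes; and the end-use certificate has been lodged? yes. So the shipment is a Regulated Transfer.
Under article 16: the destination is a listed territory? no; and Senior Article (article 2)? yes; and Regulated Transfer (article 10)? yes. So the shipment is not a Class-T Article.
Under article 13: the destination is a listed territory? no; and the exporter holds a general authorisation? no. So the shipment is not an Approved Item.
Under article 9: Approved Item (article 13)? no; and the goods are of domestic origin? no. So the shipment is not a Class-N Item.
Under article 1: Class-T Article (article 16)? no; or not a Class-N Item (article 9)? yes. So the shipment is a Recognised Export.
Under article 11: the end-use certificate has been lodged? yes; and the goods incorporate encryption functionality? yes. So the shipment is an Excluded Item.
Under article 5: the goods incorporate encryption functionality? yes; and the consignee is an affiliated undertaking? yes. So the shipment is a Tier II Article.
Under article 15: Excluded Item (article 11)? yes; or Tier II Article (article 5)? yes; or the goods incorporate encryption functionality? yes. So the shipment is a Tier III Export.
Under article 3: no end-use certificate has been lodged? no; and the destination is a listed territory? no. So the shipment is not a Class-S Shipment.
Under article 7: the goods are intended for military end-use? yes; or the goods are of domestic origin? no. So the shipment is a Protected Item.
Under article 4: the goods are not specified on the dual-use schedule? no; the exporter does not hold a general authorisation? yes; the goods have been substantially transformed in the territory? yes — 2 of 3 hold (need ≥2) → satisfied.
Under article 8: not a Class-S Shipment (article 3)? yes; Protected Item (article 7)? yes; not a Qualifying Consignment (article 4)? no — 2 of 3 hold (need ≥2) → satisfied.
Under article 14: Recognised Export (article 1)? yes; and not a Tier III Export (article 15)? no; and Tier II Consignment (article 8)? yes. So the shipment is not a Tier III Good.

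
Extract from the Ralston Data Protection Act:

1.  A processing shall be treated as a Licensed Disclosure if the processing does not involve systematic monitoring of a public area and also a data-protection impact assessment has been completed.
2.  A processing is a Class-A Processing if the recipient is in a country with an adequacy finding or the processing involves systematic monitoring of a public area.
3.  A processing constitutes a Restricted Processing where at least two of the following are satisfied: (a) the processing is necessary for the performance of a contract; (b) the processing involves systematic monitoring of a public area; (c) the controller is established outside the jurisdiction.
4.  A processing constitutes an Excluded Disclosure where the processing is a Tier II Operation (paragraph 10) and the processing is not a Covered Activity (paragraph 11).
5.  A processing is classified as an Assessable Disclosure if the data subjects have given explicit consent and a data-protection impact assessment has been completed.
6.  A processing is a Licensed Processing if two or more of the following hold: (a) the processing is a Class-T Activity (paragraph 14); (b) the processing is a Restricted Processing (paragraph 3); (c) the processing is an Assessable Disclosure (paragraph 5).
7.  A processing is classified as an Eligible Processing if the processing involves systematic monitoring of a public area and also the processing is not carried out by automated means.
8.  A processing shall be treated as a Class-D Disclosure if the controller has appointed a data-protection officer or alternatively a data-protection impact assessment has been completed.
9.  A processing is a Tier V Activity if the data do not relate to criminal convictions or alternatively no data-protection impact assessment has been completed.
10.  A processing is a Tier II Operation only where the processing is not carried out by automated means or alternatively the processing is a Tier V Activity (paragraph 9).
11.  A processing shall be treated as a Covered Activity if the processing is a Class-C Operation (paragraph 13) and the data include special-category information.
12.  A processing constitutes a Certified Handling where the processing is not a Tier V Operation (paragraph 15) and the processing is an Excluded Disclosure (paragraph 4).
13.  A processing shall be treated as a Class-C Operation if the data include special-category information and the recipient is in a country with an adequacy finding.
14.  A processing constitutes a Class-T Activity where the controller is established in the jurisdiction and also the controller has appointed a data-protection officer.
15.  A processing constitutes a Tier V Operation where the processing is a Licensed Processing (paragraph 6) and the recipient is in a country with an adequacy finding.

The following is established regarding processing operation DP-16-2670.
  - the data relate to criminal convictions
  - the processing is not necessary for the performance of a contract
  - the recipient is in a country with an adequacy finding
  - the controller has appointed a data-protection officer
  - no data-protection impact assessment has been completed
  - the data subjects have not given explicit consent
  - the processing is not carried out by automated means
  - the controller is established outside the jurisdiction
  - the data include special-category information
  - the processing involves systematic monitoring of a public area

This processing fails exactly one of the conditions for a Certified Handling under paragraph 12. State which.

Excluded Disclosure

paragraph 14 — Class-T Activity: [the controller is established in the jurisdiction? no] AND [the controller has appointed a data-protection officer? yes] → not satisfied.
paragraph 3 — Restricted Processing: the processing is necessary for the performance of a contract? no; the processing involves systematic monitoring of a public area? yes; the controller is established outside the jurisdiction? yes — 2 of 3 hold (need ≥2) → satisfied.
paragraph 5 — Assessable Disclosure: [the data subjects have given explicit consent? no] AND [a data-protection impact assessment has been completed? no] → not satisfied.
paragraph 6 — Licensed Processing: Class-T Activity (paragraph 14)? no; Restricted Processing (paragraph 3)? yes; Assessable Disclosure (paragraph 5)? no — 1 of 3 hold (need ≥2) → not satisfied.
paragraph 15 — Tier V Operation: [Licensed Processing (paragraph 6)? no] AND [the recipient is in a country with an adequacy finding? yes] → not satisfied.
paragraph 9 — Tier V Activity: [the data do not relate to criminal convictions? no] OR [no data-protection impact assessment has been completed? yes] → satisfied.
paragraph 10 — Tier II Operation: [the processing is not carried out by automated means? yes] OR [Tier V Activity (paragraph 9)? yes] → satisfied.
paragraph 13 — Class-C Operation: [the data include special-category information? yes] AND [the recipient is in a country with an adequacy finding? yes] → satisfied.
paragraph 11 — Covered Activity: [Class-C Operation (paragraph 13)? yes] AND [the data include special-category information? yes] → satisfied.
paragraph 4 — Excluded Disclosure: [Tier II Operation (paragraph 10)? yes] AND [not a Covered Activity (paragraph 11)? no] → not satisfied.
paragraph 12 — Certified Handling: [not a Tier V Operation (paragraph 15)? yes] AND [Excluded Disclosure (paragraph 4)? no] → not satisfied.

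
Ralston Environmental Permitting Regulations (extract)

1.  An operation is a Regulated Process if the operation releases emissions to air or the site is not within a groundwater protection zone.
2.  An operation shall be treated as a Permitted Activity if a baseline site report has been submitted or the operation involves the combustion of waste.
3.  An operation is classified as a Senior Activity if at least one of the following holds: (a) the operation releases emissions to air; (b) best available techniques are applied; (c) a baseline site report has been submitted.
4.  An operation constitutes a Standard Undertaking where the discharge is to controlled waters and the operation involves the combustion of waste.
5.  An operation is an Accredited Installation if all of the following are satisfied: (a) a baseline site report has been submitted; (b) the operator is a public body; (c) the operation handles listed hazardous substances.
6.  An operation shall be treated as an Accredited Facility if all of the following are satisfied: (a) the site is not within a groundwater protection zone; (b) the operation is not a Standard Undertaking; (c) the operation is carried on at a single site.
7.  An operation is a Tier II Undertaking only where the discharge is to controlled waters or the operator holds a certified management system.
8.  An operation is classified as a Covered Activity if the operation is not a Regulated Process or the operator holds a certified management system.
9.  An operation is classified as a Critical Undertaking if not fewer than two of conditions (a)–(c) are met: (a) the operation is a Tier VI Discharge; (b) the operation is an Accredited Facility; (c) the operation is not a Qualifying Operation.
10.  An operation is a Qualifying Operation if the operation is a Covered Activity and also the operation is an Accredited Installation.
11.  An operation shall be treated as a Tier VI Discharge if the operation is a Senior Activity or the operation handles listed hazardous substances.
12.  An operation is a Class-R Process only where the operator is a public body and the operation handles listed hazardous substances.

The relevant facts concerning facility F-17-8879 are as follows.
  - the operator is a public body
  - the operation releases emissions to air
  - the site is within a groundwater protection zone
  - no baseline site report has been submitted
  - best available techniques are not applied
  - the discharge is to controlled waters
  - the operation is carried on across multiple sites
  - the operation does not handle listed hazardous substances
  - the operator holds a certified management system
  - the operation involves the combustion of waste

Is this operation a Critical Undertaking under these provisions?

Yes

paragraph 3 — Senior Activity: [the operation releases emissions to air? yes] OR [best available techniques are applied? no] OR [a baseline site report has been submitted? no] → satisfied.
paragraph 11 — Tier VI Discharge: [Senior Activity (paragraph 3)? yes] OR [the operation handles listed hazardous substances? no] → satisfied.
paragraph 4 — Standard Undertaking: [the discharge is to controlled waters? yes] AND [the operation involves the combustion of waste? yes] → satisfied.
paragraph 6 — Accredited Facility: [the site is not within a groundwater protection zone? no] AND [not a Standard Undertaking (paragraph 4)? no] AND [the operation is carried on at a single site? no] → not satisfied.
paragraph 1 — Regulated Process: [the operation releases emissions to air? yes] OR [the site is not within a groundwater protection zone? no] → satisfied.
paragraph 8 — Covered Activity: [not a Regulated Process (paragraph 1)? no] OR [the operator holds a certified management system? yes] → satisfied.
paragraph 5 — Accredited Installation: [a baseline site report has been submitted? no] AND [the operator is a public body? yes] AND [the operation handles listed hazardous substances? no] → not satisfied.
paragraph 10 — Qualifying Operation: [Covered Activity (paragraph 8)? yes] AND [Accredited Installation (paragraph 5)? no] → not satisfied.
paragraph 9 — Critical Undertaking: Tier VI Discharge (paragraph 11)? yes; Accredited Facility (paragraph 6)? no; not a Qualifying Operation (paragraph 10)? yes — 2 of 3 hold (need ≥2) → satisfied.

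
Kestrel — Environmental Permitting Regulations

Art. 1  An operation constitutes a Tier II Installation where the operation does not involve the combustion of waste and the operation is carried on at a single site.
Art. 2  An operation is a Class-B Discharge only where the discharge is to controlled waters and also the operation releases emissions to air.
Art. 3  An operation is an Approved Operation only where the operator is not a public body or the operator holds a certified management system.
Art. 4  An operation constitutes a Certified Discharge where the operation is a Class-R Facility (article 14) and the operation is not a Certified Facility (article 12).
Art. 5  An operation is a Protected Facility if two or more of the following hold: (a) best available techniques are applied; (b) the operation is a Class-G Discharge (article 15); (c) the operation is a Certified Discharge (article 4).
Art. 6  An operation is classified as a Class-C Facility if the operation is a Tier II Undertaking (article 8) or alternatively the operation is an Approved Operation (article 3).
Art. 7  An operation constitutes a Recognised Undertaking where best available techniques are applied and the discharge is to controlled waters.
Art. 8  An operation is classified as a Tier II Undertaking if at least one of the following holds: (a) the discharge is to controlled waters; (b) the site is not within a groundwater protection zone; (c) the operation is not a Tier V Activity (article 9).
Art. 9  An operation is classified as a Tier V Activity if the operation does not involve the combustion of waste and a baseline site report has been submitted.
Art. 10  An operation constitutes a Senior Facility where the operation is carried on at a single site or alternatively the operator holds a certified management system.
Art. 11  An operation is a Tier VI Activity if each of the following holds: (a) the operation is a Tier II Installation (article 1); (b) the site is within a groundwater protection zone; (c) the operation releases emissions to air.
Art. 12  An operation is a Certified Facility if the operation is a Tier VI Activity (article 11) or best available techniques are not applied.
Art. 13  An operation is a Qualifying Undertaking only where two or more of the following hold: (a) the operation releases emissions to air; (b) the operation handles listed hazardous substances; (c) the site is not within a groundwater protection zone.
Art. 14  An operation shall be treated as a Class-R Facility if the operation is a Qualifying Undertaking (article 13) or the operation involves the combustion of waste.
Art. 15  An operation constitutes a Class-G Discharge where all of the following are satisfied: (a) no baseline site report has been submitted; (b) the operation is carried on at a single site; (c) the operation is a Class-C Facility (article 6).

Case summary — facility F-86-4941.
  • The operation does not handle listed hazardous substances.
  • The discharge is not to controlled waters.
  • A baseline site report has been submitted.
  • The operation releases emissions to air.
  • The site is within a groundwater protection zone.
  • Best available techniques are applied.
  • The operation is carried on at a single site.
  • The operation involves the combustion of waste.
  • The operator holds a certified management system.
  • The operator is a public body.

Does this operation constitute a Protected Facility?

Under article 9: the operation does not involve the combustion of waste? no; and a baseline site report has been submitted? yes. So the operation is not a Tier V Activity.
Under article 8: the discharge is to controlled waters? no; or the site is not within a groundwater protection zone? no; or not a Tier V Activity (article 9)? yes. So the operation is a Tier II Undertaking.
Under article 3: the operator is not a public body? no; or the operator holds a certified management system? yes. So the operation is an Approved Operation.
Under article 6: Tier II Undertaking (article 8)? yes; or Approved Operation (article 3)? yes. So the operation is a Class-C Facility.
Under article 15: no baseline site report has been submitted? no; and the operation is carried on at a single site? yes; and Class-C Facility (article 6)? yes. So the operation is not a Class-G Discharge.
Under article 13: the operation releases emissions to air? yes; the operation handles listed hazardous substances? no; the site is not within a groundwater protection zone? no — 1 of 3 hold (need ≥2) → not satisfied.
Under article 14: Qualifying Undertaking (article 13)? no; or the operation involves the combustion of waste? yes. So the operation is a Class-R Facility.
Under article 1: the operation does not involve the combustion of waste? no; and the operation is carried on at a single site? yes. So the operation is not a Tier II Installation.
Under article 11: Tier II Installation (article 1)? no; and the site is within a groundwater protection zone? yes; and the operation releases emissions to air? yes. So the operation is not a Tier VI Activity.
Under article 12: Tier VI Activity (article 11)? no; or best available techniques are not applied? no. So the operation is not a Certified Facility.
Under article 4: Class-R Facility (article 14)? yes; and not a Certified Facility (article 12)? yes. So the operation is a Certified Discharge.
Under article 5: best available techniques are applied? yes; Class-G Discharge (article 15)? no; Certified Discharge (article 4)? yes — 2 of 3 hold (need ≥2) → satisfied.

Yes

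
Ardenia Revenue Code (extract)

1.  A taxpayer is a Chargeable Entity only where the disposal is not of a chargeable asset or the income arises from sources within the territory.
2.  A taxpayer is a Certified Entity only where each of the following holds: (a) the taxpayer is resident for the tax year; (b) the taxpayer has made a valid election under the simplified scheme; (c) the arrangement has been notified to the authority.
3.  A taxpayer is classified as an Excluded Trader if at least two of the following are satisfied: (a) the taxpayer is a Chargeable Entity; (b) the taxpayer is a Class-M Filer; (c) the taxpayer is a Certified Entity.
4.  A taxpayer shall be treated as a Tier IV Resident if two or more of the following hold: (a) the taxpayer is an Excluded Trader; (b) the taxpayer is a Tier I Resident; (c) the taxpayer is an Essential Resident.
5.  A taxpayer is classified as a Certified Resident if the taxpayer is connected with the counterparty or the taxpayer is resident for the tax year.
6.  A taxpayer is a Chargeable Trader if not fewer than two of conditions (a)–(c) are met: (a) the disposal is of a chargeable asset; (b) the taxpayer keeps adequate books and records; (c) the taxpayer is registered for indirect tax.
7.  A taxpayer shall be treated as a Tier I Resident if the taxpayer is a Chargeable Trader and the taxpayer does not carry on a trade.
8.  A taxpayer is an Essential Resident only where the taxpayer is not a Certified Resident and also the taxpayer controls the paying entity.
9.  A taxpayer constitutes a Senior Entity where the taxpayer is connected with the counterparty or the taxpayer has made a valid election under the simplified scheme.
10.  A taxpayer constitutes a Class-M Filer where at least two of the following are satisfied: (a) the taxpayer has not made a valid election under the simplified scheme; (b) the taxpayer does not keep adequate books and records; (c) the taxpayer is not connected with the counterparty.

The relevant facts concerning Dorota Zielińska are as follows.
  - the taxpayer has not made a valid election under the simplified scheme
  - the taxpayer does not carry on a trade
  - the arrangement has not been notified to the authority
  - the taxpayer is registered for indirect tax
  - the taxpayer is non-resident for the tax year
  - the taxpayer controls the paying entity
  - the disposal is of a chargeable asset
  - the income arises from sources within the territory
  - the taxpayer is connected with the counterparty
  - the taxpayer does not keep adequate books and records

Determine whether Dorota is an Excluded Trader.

paragraph 1 — Chargeable Entity: [the disposal is not of a chargeable asset? no] OR [the income arises from sources within the territory? yes] → satisfied.
paragraph 10 — Class-M Filer: the taxpayer has not made a valid election under the simplified scheme? yes; the taxpayer does not keep adequate books and records? yes; the taxpayer is not connected with the counterparty? no — 2 of 3 hold (need ≥2) → satisfied.
paragraph 2 — Certified Entity: [the taxpayer is resident for the tax year? no] AND [the taxpayer has made a valid election under the simplified scheme? no] AND [the arrangement has been notified to the authority? no] → not satisfied.
paragraph 3 — Excluded Trader: Chargeable Entity (paragraph 1)? yes; Class-M Filer (paragraph 10)? yes; Certified Entity (paragraph 2)? no — 2 of 3 hold (need ≥2) → satisfied.

Yes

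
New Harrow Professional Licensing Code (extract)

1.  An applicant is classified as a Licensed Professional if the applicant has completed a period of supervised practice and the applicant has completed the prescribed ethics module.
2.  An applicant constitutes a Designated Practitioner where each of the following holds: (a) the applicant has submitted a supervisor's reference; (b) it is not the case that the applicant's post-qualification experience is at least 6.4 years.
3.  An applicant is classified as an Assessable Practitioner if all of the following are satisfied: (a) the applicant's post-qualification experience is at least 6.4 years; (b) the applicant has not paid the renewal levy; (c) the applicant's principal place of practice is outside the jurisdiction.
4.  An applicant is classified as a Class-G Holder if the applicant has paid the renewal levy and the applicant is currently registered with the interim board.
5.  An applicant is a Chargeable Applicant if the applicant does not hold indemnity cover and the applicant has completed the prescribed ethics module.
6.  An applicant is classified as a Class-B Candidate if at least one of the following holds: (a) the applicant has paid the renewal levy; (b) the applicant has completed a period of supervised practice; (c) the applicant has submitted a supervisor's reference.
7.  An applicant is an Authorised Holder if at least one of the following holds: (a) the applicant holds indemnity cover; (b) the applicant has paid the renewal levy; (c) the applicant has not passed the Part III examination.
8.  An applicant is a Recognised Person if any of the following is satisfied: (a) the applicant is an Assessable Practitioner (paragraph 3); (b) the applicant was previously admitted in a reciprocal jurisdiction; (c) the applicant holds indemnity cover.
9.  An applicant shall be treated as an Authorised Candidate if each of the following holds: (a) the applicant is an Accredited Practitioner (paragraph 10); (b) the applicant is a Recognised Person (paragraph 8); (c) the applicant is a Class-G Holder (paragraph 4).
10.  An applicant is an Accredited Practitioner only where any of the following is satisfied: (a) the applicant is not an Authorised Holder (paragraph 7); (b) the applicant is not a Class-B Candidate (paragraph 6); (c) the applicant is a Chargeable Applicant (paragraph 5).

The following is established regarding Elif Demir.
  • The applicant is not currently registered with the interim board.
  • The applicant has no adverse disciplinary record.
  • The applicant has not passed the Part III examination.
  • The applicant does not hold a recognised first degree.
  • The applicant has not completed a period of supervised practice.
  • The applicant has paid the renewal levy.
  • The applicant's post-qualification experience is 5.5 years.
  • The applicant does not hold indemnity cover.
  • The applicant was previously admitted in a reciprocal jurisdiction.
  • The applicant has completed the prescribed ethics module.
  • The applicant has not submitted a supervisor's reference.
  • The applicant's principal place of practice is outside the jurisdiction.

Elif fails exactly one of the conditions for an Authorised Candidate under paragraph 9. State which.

paragraph 7 — Authorised Holder: [the applicant holds indemnity cover? no] OR [the applicant has paid the renewal levy? yes] OR [the applicant has not passed the Part III examination? yes] → satisfied.
paragraph 6 — Class-B Candidate: [the applicant has paid the renewal levy? yes] OR [the applicant has completed a period of supervised practice? no] OR [the applicant has submitted a supervisor's reference? no] → satisfied.
paragraph 5 — Chargeable Applicant: [the applicant does not hold indemnity cover? yes] AND [the applicant has completed the prescribed ethics module? yes] → satisfied.
paragraph 10 — Accredited Practitioner: [not an Authorised Holder (paragraph 7)? no] OR [not a Class-B Candidate (paragraph 6)? no] OR [Chargeable Applicant (paragraph 5)? yes] → satisfied.
paragraph 3 — Assessable Practitioner: [applicant's post-qualification experience: 5.5 years ≥ 6.4 years? no] AND [the applicant has not paid the renewal levy? no] AND [the applicant's principal place of practice is outside the jurisdiction? yes] → not satisfied.
paragraph 8 — Recognised Person: [Assessable Practitioner (paragraph 3)? no] OR [the applicant was previously admitted in a reciprocal jurisdiction? yes] OR [the applicant holds indemnity cover? no] → satisfied.
paragraph 4 — Class-G Holder: [the applicant has paid the renewal levy? yes] AND [the applicant is currently registered with the interim board? no] → not satisfied.
paragraph 9 — Authorised Candidate: [Accredited Practitioner (paragraph 10)? yes] AND [Recognised Person (paragraph 8)? yes] AND [Class-G Holder (paragraph 4)? no] → not satisfied.

Class-G Holder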